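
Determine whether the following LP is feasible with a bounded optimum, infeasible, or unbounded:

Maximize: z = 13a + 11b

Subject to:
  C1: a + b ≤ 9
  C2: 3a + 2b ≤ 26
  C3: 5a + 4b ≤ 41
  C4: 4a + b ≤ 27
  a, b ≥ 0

Feasible with a bounded optimal solution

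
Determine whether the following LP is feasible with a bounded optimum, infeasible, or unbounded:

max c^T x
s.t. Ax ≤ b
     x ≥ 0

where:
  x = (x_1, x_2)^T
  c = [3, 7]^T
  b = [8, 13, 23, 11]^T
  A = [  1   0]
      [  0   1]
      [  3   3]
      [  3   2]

Feasible with a bounded optimal solution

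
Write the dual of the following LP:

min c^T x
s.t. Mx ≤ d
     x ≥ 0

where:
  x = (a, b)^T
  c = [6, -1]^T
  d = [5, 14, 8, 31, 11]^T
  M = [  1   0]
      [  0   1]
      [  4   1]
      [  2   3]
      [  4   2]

Primal min cᵀx s.t. Ax ≤ b, x ≥ 0  →  Dual max −bᵀy s.t. Aᵀy ≥ −c, y ≥ 0.

Maximize: z = -5y1 - 14y2 - 8y3 - 31y4 - 11y5

Subject to:
  y1 + 4y3 + 2y4 + 4y5 ≥ -6
  y2 + y3 + 3y4 + 2y5 ≥ 1
  y1, y2, y3, y4, y5 ≥ 0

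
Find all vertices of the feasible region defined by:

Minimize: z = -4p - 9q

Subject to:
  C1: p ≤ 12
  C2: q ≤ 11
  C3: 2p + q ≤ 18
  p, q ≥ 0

(0, 0), (9, 0), (3.5, 11), (0, 11)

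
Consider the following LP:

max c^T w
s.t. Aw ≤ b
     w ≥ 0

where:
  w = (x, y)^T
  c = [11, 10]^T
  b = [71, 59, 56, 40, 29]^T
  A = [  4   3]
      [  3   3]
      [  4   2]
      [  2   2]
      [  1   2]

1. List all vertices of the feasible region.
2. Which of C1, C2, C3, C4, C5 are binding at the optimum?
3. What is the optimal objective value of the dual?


1. (0, 0), (14, 0), (9, 10), (0, 14.5)
2. C3, C5
3. 199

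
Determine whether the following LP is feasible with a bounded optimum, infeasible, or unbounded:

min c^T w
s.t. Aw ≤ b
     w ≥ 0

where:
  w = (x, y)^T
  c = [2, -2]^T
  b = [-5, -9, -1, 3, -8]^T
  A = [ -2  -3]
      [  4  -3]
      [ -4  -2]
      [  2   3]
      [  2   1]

Infeasible (no feasible solution exists)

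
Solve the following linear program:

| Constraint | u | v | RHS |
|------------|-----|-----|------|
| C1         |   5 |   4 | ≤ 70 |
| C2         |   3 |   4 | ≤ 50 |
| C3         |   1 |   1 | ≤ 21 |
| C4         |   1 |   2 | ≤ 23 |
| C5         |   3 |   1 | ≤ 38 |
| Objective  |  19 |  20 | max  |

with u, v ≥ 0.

Evaluate the objective at each vertex of the feasible region:
  z(0, 0) = 0
  z(12.67, 0) = 240.7
  z(11.71, 2.857) = 279.7
  z(10, 5) = 290  ←
  z(4, 9.5) = 266
  z(0, 11.5) = 230
The maximum is at u = 10, v = 5.

u = 10, v = 5, z = 290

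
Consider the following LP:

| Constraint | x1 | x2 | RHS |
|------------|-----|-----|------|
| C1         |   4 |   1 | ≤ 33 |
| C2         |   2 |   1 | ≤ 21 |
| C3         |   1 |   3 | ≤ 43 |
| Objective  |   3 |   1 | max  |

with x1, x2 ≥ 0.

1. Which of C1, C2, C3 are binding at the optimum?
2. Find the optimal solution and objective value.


1. C1, C2
2. x1 = 6, x2 = 9, z = 27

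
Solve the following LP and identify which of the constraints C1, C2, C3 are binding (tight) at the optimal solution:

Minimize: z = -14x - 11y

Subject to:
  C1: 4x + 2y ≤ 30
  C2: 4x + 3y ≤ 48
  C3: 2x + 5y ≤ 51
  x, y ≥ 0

At x = 3, y = 9, compute slack b - a·x for each constraint:
  C1: 30 − 30 = 0  (binding)
  C2: 48 − 39 = 9  (slack)
  C3: 51 − 51 = 0  (binding)

Optimal: x = 3, y = 9
Binding: C1, C3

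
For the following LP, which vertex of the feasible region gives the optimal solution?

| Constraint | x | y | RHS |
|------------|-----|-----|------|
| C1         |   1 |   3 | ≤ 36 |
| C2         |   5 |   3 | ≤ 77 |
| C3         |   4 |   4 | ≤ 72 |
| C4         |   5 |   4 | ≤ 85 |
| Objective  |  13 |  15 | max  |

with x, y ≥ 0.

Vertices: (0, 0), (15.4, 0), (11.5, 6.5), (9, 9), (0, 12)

Evaluate the objective at each vertex of the feasible region:
  z(0, 0) = 0
  z(15.4, 0) = 200.2
  z(11.5, 6.5) = 247
  z(9, 9) = 252  ←
  z(0, 12) = 180
The maximum is at x = 9, y = 9.

(9, 9)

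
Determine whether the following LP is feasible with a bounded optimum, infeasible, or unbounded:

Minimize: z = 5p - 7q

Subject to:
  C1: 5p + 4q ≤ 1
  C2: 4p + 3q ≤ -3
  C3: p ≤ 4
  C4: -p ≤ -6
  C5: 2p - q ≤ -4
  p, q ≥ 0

Infeasible (no feasible solution exists)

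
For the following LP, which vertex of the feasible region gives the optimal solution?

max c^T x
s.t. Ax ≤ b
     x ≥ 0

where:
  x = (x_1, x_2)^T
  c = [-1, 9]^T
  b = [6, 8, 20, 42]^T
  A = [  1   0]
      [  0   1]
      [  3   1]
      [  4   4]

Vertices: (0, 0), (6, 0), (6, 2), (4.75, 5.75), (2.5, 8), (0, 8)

Evaluate the objective at each vertex of the feasible region:
  z(0, 0) = 0
  z(6, 0) = -6
  z(6, 2) = 12
  z(4.75, 5.75) = 47
  z(2.5, 8) = 69.5
  z(0, 8) = 72  ←
The maximum is at x_1 = 0, x_2 = 8.

(0, 8)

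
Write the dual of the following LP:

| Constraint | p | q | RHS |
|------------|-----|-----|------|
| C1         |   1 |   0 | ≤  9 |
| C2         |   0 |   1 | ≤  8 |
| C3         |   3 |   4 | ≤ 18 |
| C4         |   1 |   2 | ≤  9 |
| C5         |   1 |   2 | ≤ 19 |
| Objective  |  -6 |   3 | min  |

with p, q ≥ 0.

Primal min cᵀx s.t. Ax ≤ b, x ≥ 0  →  Dual max −bᵀy s.t. Aᵀy ≥ −c, y ≥ 0.

Maximize: z = -9y1 - 8y2 - 18y3 - 9y4 - 19y5

Subject to:
  y1 + 3y3 + y4 + y5 ≥ 6
  y2 + 4y3 + 2y4 + 2y5 ≥ -3
  y1, y2, y3, y4, y5 ≥ 0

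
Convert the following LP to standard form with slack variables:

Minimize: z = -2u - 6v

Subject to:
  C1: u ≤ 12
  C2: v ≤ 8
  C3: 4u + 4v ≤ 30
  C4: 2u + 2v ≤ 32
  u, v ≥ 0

min z = -2u - 6v

s.t.
  u + s1 = 12
  v + s2 = 8
  4u + 4v + s3 = 30
  2u + 2v + s4 = 32
  u, v, s1, s2, s3, s4 ≥ 0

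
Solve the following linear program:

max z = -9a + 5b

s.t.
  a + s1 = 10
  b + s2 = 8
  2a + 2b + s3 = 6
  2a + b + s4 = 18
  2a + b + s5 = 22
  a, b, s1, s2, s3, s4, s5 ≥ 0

Evaluate the objective at each vertex of the feasible region:
  z(0, 0) = 0
  z(3, 0) = -27
  z(0, 3) = 15  ←
The maximum is at a = 0, b = 3.

a = 0, b = 3, z = 15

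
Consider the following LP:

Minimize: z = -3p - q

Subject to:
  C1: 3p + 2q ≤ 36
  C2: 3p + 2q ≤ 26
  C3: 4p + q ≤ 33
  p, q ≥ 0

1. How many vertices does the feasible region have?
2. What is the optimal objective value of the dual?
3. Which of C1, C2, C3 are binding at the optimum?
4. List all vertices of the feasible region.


1. 4
2. -25
3. C2, C3
4. (0, 0), (8.25, 0), (8, 1), (0, 13)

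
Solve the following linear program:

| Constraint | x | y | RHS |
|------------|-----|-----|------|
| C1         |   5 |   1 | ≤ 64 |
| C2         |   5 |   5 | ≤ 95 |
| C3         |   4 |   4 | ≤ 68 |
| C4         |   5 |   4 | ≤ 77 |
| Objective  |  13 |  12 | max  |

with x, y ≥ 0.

Evaluate the objective at each vertex of the feasible region:
  z(0, 0) = 0
  z(12.8, 0) = 166.4
  z(11.93, 4.333) = 207.1
  z(9, 8) = 213  ←
  z(0, 17) = 204
The maximum is at x = 9, y = 8.

x = 9, y = 8, z = 213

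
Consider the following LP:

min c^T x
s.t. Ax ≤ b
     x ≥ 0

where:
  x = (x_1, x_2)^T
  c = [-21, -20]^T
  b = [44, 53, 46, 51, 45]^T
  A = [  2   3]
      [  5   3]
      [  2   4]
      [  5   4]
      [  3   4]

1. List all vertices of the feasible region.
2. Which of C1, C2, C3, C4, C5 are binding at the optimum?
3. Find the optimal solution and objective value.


1. (0, 0), (10.2, 0), (3, 9), (0, 11.25)
2. C4, C5
3. x_1 = 3, x_2 = 9, z = -243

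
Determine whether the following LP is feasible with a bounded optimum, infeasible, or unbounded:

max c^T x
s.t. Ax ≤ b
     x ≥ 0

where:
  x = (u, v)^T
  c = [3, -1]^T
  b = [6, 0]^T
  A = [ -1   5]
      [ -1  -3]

Unbounded (objective can increase without bound)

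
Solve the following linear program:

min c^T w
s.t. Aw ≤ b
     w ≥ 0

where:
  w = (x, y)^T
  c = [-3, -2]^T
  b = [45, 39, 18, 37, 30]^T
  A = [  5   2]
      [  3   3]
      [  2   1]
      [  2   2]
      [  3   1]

Evaluate the objective at each vertex of the feasible region:
  z(0, 0) = 0
  z(9, 0) = -27
  z(5, 8) = -31  ←
  z(0, 13) = -26
The minimum is at x = 5, y = 8.

x = 5, y = 8, z = -31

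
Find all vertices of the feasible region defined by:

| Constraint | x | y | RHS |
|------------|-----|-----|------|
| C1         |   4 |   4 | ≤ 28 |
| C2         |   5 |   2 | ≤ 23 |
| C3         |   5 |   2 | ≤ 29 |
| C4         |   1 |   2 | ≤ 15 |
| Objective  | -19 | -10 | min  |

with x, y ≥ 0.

(0, 0), (4.6, 0), (3, 4), (0, 7)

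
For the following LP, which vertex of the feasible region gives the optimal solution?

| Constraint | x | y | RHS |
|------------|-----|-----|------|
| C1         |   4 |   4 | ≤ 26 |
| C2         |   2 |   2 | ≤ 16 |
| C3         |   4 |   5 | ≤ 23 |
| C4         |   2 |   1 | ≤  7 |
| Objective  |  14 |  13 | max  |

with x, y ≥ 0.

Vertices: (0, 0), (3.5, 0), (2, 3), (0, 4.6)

Evaluate the objective at each vertex of the feasible region:
  z(0, 0) = 0
  z(3.5, 0) = 49
  z(2, 3) = 67  ←
  z(0, 4.6) = 59.8
The maximum is at x = 2, y = 3.

(2, 3)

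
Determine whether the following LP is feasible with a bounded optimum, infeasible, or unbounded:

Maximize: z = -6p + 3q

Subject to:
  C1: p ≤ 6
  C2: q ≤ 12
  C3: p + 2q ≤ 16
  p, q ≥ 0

Feasible with a bounded optimal solution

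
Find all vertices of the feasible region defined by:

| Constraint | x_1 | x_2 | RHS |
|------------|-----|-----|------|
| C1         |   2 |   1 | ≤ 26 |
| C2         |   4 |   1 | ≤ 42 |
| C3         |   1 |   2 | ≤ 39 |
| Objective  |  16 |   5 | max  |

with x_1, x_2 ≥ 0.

(0, 0), (10.5, 0), (8, 10), (4.333, 17.33), (0, 19.5)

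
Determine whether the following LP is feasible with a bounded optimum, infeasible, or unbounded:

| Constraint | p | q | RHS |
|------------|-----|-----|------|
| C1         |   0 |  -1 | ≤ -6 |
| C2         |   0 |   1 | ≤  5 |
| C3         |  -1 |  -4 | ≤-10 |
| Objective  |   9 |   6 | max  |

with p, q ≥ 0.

Infeasible (no feasible solution exists)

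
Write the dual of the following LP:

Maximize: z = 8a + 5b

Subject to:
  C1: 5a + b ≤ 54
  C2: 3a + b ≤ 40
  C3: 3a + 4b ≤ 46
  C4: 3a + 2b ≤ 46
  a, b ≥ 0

Primal max cᵀx s.t. Ax ≤ b, x ≥ 0  →  Dual min bᵀy s.t. Aᵀy ≥ c, y ≥ 0.

Minimize: z = 54y1 + 40y2 + 46y3 + 46y4

Subject to:
  5y1 + 3y2 + 3y3 + 3y4 ≥ 8
  y1 + y2 + 4y3 + 2y4 ≥ 5
  y1, y2, y3, y4 ≥ 0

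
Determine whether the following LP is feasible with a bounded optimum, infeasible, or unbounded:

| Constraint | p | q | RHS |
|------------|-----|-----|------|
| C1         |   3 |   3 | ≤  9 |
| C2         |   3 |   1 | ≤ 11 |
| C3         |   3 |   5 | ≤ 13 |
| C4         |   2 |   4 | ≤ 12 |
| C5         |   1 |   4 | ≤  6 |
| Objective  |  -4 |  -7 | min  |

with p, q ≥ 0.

Feasible with a bounded optimal solution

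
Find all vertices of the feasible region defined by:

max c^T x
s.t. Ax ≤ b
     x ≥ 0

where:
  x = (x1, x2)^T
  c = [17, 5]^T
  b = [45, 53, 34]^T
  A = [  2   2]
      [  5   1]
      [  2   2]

(0, 0), (10.6, 0), (9, 8), (0, 17)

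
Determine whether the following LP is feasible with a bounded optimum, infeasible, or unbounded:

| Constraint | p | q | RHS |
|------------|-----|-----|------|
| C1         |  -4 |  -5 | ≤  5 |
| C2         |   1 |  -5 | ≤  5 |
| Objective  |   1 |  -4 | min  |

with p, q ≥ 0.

Unbounded (objective can decrease without bound)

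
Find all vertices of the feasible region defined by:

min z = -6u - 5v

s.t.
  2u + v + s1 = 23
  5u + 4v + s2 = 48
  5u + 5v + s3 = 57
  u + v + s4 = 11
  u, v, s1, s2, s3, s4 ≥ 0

(0, 0), (9.6, 0), (4, 7), (0, 11)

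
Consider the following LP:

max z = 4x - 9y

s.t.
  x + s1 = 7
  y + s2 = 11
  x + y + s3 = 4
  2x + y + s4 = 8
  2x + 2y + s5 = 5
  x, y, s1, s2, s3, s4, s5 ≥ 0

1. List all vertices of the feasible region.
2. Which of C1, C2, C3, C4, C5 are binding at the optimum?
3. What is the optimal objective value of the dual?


1. (0, 0), (2.5, 0), (0, 2.5)
2. C5
3. 10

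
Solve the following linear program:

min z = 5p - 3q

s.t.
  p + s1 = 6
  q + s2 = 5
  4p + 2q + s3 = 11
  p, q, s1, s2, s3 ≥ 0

Evaluate the objective at each vertex of the feasible region:
  z(0, 0) = 0
  z(2.75, 0) = 13.75
  z(0.25, 5) = -13.75
  z(0, 5) = -15  ←
The minimum is at p = 0, q = 5.

p = 0, q = 5, z = -15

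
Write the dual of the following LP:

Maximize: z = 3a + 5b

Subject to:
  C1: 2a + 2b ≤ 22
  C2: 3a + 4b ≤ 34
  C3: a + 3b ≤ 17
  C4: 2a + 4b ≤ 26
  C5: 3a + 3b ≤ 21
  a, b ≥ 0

Primal max cᵀx s.t. Ax ≤ b, x ≥ 0  →  Dual min bᵀy s.t. Aᵀy ≥ c, y ≥ 0.

Minimize: z = 22y1 + 34y2 + 17y3 + 26y4 + 21y5

Subject to:
  2y1 + 3y2 + y3 + 2y4 + 3y5 ≥ 3
  2y1 + 4y2 + 3y3 + 4y4 + 3y5 ≥ 5
  y1, y2, y3, y4, y5 ≥ 0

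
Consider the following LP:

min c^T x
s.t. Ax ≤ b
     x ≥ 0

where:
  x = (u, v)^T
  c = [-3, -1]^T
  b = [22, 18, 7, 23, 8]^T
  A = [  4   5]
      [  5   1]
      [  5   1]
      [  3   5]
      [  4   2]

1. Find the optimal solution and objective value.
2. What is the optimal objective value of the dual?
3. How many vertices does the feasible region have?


1. u = 1, v = 2, z = -5
2. -5
3. 4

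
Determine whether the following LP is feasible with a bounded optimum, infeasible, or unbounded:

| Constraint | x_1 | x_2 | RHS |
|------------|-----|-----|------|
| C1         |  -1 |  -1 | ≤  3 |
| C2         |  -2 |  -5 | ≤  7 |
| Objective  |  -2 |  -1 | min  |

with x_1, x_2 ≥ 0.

Unbounded (objective can decrease without bound)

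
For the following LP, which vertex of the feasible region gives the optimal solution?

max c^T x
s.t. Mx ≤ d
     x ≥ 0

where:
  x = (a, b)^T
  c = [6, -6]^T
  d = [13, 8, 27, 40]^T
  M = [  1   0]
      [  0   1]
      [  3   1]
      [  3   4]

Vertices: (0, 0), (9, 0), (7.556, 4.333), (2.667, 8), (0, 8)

Evaluate the objective at each vertex of the feasible region:
  z(0, 0) = 0
  z(9, 0) = 54  ←
  z(7.556, 4.333) = 19.33
  z(2.667, 8) = -32
  z(0, 8) = -48
The maximum is at a = 9, b = 0.

(9, 0)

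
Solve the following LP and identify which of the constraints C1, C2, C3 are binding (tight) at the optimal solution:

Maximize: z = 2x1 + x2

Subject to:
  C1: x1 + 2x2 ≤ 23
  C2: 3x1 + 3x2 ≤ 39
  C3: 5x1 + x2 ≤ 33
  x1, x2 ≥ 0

At x1 = 5, x2 = 8, compute slack b - a·x for each constraint:
  C1: 23 − 21 = 2  (slack)
  C2: 39 − 39 = 0  (binding)
  C3: 33 − 33 = 0  (binding)

Optimal: x1 = 5, x2 = 8
Binding: C2, C3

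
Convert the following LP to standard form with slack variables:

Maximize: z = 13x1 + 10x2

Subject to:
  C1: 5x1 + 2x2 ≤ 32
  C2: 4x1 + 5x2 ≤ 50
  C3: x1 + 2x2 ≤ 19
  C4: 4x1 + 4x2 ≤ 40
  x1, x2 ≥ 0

max z = 13x1 + 10x2

s.t.
  5x1 + 2x2 + s1 = 32
  4x1 + 5x2 + s2 = 50
  x1 + 2x2 + s3 = 19
  4x1 + 4x2 + s4 = 40
  x1, x2, s1, s2, s3, s4 ≥ 0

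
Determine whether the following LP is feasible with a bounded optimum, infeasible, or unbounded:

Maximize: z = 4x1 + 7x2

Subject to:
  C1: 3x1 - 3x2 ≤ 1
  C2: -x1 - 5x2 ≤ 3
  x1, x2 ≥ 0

Unbounded (objective can increase without bound)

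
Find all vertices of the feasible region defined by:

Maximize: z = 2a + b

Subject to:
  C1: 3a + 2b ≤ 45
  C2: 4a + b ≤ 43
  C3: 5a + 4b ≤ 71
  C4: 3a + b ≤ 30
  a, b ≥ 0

(0, 0), (10, 0), (7, 9), (0, 17.75)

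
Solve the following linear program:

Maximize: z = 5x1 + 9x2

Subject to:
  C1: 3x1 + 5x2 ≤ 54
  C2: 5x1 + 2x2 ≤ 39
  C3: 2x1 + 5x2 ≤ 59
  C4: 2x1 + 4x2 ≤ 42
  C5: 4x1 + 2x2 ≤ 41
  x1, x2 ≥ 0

Evaluate the objective at each vertex of the feasible region:
  z(0, 0) = 0
  z(7.8, 0) = 39
  z(4.579, 8.053) = 95.37
  z(3, 9) = 96  ←
  z(0, 10.5) = 94.5
The maximum is at x1 = 3, x2 = 9.

x1 = 3, x2 = 9, z = 96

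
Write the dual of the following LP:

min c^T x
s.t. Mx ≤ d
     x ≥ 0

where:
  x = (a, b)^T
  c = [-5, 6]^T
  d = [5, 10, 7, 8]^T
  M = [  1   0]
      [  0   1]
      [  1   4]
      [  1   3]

Primal min cᵀx s.t. Ax ≤ b, x ≥ 0  →  Dual max −bᵀy s.t. Aᵀy ≥ −c, y ≥ 0.

Maximize: z = -5y1 - 10y2 - 7y3 - 8y4

Subject to:
  y1 + y3 + y4 ≥ 5
  y2 + 4y3 + 3y4 ≥ -6
  y1, y2, y3, y4 ≥ 0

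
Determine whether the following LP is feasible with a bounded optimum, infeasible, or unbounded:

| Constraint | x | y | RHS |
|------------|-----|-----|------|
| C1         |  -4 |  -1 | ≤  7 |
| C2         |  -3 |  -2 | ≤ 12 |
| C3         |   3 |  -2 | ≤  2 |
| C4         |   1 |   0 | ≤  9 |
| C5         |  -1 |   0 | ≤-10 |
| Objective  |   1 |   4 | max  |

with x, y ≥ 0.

Infeasible (no feasible solution exists)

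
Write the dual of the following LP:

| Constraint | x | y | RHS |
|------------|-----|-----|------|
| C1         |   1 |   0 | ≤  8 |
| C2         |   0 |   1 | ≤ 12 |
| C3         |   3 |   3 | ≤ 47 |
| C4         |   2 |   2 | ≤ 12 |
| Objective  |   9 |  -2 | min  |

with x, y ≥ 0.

Primal min cᵀx s.t. Ax ≤ b, x ≥ 0  →  Dual max −bᵀy s.t. Aᵀy ≥ −c, y ≥ 0.

Maximize: z = -8y1 - 12y2 - 47y3 - 12y4

Subject to:
  y1 + 3y3 + 2y4 ≥ -9
  y2 + 3y3 + 2y4 ≥ 2
  y1, y2, y3, y4 ≥ 0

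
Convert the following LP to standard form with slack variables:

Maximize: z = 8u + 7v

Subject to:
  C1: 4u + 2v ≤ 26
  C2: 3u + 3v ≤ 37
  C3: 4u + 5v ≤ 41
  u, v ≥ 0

max z = 8u + 7v

s.t.
  4u + 2v + s1 = 26
  3u + 3v + s2 = 37
  4u + 5v + s3 = 41
  u, v, s1, s2, s3 ≥ 0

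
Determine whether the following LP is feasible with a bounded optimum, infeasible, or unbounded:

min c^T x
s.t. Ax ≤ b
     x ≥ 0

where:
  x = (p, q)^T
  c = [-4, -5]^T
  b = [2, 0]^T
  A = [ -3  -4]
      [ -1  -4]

Unbounded (objective can decrease without bound)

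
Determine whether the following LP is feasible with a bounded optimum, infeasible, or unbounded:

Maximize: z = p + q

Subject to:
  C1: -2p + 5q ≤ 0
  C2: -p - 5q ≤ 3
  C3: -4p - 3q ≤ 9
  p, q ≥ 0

Unbounded (objective can increase without bound)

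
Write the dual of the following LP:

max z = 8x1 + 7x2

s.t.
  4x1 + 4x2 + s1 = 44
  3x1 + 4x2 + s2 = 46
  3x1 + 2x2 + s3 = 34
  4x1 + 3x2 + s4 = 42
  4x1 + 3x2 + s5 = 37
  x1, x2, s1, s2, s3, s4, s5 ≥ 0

Primal max cᵀx s.t. Ax ≤ b, x ≥ 0  →  Dual min bᵀy s.t. Aᵀy ≥ c, y ≥ 0.

Minimize: z = 44y1 + 46y2 + 34y3 + 42y4 + 37y5

Subject to:
  4y1 + 3y2 + 3y3 + 4y4 + 4y5 ≥ 8
  4y1 + 4y2 + 2y3 + 3y4 + 3y5 ≥ 7
  y1, y2, y3, y4, y5 ≥ 0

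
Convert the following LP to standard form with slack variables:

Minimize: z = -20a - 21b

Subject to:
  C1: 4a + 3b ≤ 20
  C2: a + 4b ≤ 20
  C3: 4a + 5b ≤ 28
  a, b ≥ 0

min z = -20a - 21b

s.t.
  4a + 3b + s1 = 20
  a + 4b + s2 = 20
  4a + 5b + s3 = 28
  a, b, s1, s2, s3 ≥ 0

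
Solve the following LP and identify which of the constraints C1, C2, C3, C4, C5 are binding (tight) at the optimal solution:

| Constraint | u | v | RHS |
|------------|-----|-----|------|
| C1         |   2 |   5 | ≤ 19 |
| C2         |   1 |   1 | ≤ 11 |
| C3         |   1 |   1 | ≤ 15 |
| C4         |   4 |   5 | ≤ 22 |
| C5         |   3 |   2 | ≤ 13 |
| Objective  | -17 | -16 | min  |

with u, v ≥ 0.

At u = 3, v = 2, compute slack b - a·x for each constraint:
  C1: 19 − 16 = 3  (slack)
  C2: 11 − 5 = 6  (slack)
  C3: 15 − 5 = 10  (slack)
  C4: 22 − 22 = 0  (binding)
  C5: 13 − 13 = 0  (binding)

Optimal: u = 3, v = 2
Binding: C4, C5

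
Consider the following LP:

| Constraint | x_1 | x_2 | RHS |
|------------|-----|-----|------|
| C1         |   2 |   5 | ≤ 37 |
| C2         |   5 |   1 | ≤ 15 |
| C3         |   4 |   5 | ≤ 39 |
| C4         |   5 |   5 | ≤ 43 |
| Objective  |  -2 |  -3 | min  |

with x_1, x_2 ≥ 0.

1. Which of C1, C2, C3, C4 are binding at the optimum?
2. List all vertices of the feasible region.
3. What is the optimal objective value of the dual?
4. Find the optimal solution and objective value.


1. C1, C3
2. (0, 0), (3, 0), (1.714, 6.429), (1, 7), (0, 7.4)
3. -23
4. x_1 = 1, x_2 = 7, z = -23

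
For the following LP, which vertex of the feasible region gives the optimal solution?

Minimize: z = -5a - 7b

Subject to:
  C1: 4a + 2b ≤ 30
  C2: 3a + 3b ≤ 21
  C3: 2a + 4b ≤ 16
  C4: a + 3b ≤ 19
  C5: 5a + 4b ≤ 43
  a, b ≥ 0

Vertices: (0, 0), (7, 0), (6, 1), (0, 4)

Evaluate the objective at each vertex of the feasible region:
  z(0, 0) = 0
  z(7, 0) = -35
  z(6, 1) = -37  ←
  z(0, 4) = -28
The minimum is at a = 6, b = 1.

(6, 1)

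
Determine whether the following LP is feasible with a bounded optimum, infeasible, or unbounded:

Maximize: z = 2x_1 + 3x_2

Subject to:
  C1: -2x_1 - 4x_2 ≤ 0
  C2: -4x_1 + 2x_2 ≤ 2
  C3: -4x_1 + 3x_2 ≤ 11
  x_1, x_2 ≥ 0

Unbounded (objective can increase without bound)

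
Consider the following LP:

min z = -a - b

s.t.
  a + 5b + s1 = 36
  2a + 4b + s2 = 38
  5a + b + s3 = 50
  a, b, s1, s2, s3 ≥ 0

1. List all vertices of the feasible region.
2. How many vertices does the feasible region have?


1. (0, 0), (10, 0), (9, 5), (7.667, 5.667), (0, 7.2)
2. 5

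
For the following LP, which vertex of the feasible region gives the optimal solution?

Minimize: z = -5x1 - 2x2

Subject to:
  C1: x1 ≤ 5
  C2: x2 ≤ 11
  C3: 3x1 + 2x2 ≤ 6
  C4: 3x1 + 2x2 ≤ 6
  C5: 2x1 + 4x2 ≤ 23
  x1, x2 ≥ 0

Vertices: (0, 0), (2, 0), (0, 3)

Evaluate the objective at each vertex of the feasible region:
  z(0, 0) = 0
  z(2, 0) = -10  ←
  z(0, 3) = -6
The minimum is at x1 = 2, x2 = 0.

(2, 0)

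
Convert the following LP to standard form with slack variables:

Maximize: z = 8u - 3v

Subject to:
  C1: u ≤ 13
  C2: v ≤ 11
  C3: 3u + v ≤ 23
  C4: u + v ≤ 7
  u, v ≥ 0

max z = 8u - 3v

s.t.
  u + s1 = 13
  v + s2 = 11
  3u + v + s3 = 23
  u + v + s4 = 7
  u, v, s1, s2, s3, s4 ≥ 0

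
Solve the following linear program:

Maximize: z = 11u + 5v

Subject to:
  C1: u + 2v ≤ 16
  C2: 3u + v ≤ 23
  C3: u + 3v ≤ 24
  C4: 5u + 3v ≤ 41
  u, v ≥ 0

Evaluate the objective at each vertex of the feasible region:
  z(0, 0) = 0
  z(7.667, 0) = 84.33
  z(7, 2) = 87  ←
  z(4.857, 5.571) = 81.29
  z(0, 8) = 40
The maximum is at u = 7, v = 2.

u = 7, v = 2, z = 87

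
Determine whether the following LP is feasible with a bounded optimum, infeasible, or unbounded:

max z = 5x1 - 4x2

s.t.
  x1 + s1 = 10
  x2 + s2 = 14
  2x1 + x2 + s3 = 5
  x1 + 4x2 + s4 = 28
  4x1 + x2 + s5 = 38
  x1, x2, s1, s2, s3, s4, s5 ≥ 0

Feasible with a bounded optimal solution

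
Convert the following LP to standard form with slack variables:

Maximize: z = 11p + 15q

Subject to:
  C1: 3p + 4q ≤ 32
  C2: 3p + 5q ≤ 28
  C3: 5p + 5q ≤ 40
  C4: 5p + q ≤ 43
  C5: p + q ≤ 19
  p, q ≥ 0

max z = 11p + 15q

s.t.
  3p + 4q + s1 = 32
  3p + 5q + s2 = 28
  5p + 5q + s3 = 40
  5p + q + s4 = 43
  p + q + s5 = 19
  p, q, s1, s2, s3, s4, s5 ≥ 0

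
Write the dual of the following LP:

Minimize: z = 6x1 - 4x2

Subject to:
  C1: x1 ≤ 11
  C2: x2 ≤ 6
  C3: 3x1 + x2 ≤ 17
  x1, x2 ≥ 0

Primal min cᵀx s.t. Ax ≤ b, x ≥ 0  →  Dual max −bᵀy s.t. Aᵀy ≥ −c, y ≥ 0.

Maximize: z = -11y1 - 6y2 - 17y3

Subject to:
  y1 + 3y3 ≥ -6
  y2 + y3 ≥ 4
  y1, y2, y3 ≥ 0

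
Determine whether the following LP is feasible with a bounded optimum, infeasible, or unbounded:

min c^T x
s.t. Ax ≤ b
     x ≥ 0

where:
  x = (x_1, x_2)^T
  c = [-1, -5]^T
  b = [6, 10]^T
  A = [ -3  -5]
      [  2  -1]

Unbounded (objective can decrease without bound)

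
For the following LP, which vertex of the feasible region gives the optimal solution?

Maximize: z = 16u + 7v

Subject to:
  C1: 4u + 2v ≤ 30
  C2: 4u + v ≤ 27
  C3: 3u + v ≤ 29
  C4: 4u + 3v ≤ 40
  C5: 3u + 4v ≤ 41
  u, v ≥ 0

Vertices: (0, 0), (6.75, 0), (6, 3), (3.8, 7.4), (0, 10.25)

Evaluate the objective at each vertex of the feasible region:
  z(0, 0) = 0
  z(6.75, 0) = 108
  z(6, 3) = 117  ←
  z(3.8, 7.4) = 112.6
  z(0, 10.25) = 71.75
The maximum is at u = 6, v = 3.

(6, 3)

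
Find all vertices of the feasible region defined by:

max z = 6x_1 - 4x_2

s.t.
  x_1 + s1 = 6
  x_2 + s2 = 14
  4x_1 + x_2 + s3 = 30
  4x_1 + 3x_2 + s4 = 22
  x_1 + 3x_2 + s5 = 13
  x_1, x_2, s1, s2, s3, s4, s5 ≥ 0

(0, 0), (5.5, 0), (3, 3.333), (0, 4.333)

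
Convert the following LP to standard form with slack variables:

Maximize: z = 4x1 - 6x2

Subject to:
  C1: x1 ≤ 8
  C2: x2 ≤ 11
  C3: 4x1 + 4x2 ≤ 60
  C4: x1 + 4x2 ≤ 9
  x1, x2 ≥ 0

max z = 4x1 - 6x2

s.t.
  x1 + s1 = 8
  x2 + s2 = 11
  4x1 + 4x2 + s3 = 60
  x1 + 4x2 + s4 = 9
  x1, x2, s1, s2, s3, s4 ≥ 0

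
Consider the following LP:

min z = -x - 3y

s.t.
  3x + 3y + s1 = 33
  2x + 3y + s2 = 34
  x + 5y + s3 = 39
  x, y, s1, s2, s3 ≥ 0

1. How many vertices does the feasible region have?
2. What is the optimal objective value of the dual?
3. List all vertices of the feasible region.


1. 4
2. -25
3. (0, 0), (11, 0), (4, 7), (0, 7.8)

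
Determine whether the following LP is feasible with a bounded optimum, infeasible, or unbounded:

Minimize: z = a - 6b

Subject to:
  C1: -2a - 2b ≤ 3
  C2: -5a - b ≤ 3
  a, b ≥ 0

Unbounded (objective can decrease without bound)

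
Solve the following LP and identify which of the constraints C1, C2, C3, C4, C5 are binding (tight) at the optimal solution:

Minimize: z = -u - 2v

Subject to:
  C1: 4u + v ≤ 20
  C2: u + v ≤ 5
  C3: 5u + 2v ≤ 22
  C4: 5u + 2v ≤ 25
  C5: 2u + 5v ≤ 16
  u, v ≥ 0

At u = 3, v = 2, compute slack b - a·x for each constraint:
  C1: 20 − 14 = 6  (slack)
  C2: 5 − 5 = 0  (binding)
  C3: 22 − 19 = 3  (slack)
  C4: 25 − 19 = 6  (slack)
  C5: 16 − 16 = 0  (binding)

Optimal: u = 3, v = 2
Binding: C2, C5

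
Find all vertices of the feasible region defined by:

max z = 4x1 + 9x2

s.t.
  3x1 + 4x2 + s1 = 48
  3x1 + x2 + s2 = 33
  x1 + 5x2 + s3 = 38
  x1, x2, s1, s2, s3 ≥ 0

(0, 0), (11, 0), (9.333, 5), (8, 6), (0, 7.6)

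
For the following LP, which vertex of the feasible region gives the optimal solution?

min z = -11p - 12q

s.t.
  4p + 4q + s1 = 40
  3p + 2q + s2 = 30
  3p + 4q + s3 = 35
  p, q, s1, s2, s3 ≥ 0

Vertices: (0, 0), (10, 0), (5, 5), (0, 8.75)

Evaluate the objective at each vertex of the feasible region:
  z(0, 0) = 0
  z(10, 0) = -110
  z(5, 5) = -115  ←
  z(0, 8.75) = -105
The minimum is at p = 5, q = 5.

(5, 5)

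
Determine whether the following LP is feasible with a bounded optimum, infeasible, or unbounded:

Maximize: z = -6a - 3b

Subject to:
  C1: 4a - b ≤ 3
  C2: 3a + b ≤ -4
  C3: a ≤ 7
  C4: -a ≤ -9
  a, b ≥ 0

Infeasible (no feasible solution exists)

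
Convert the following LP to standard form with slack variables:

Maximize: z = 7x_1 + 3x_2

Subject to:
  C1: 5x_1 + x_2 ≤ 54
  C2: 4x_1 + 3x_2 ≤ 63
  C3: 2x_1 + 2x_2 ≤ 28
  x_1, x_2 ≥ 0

max z = 7x_1 + 3x_2

s.t.
  5x_1 + x_2 + s1 = 54
  4x_1 + 3x_2 + s2 = 63
  2x_1 + 2x_2 + s3 = 28
  x_1, x_2, s1, s2, s3 ≥ 0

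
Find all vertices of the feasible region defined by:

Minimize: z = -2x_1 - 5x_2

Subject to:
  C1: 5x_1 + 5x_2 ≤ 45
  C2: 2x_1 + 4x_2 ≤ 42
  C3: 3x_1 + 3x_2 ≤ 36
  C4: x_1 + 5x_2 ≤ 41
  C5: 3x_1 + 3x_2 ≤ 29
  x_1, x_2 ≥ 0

(0, 0), (9, 0), (1, 8), (0, 8.2)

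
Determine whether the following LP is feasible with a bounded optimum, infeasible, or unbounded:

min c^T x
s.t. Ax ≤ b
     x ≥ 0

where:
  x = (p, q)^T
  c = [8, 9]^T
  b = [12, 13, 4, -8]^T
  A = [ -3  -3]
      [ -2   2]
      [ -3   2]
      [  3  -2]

Infeasible (no feasible solution exists)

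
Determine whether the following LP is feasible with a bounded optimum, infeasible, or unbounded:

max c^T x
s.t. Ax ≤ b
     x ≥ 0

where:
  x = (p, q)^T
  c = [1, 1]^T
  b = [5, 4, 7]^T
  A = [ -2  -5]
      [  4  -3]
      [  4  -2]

Unbounded (objective can increase without bound)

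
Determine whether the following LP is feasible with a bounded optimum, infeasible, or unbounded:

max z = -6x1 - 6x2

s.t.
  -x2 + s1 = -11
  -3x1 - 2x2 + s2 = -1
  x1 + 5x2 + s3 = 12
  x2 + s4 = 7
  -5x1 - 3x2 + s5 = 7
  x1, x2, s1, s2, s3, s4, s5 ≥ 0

Infeasible (no feasible solution exists)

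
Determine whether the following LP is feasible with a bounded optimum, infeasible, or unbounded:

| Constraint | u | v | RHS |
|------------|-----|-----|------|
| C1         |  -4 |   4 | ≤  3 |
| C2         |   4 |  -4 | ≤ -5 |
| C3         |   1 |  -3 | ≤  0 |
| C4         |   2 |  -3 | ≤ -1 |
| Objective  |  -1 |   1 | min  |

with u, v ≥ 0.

Infeasible (no feasible solution exists)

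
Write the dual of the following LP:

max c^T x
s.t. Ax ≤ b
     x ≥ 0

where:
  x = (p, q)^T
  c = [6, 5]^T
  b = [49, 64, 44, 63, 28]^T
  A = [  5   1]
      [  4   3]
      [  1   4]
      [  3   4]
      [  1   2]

Primal max cᵀx s.t. Ax ≤ b, x ≥ 0  →  Dual min bᵀy s.t. Aᵀy ≥ c, y ≥ 0.

Minimize: z = 49y1 + 64y2 + 44y3 + 63y4 + 28y5

Subject to:
  5y1 + 4y2 + y3 + 3y4 + y5 ≥ 6
  y1 + 3y2 + 4y3 + 4y4 + 2y5 ≥ 5
  y1, y2, y3, y4, y5 ≥ 0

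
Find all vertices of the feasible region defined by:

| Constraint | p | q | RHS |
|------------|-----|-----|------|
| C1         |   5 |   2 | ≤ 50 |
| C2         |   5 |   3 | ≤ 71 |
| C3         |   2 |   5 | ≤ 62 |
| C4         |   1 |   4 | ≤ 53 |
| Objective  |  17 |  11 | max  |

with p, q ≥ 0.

(0, 0), (10, 0), (6, 10), (0, 12.4)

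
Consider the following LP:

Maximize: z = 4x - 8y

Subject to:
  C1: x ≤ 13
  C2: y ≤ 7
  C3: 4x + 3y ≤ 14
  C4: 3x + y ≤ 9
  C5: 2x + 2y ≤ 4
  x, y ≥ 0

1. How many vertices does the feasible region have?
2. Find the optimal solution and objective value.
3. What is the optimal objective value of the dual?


1. 3
2. x = 2, y = 0, z = 8
3. 8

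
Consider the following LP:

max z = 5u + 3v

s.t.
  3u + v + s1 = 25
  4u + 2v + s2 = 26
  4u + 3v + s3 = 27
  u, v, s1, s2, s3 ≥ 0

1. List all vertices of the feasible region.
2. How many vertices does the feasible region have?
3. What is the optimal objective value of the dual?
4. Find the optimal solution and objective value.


1. (0, 0), (6.5, 0), (6, 1), (0, 9)
2. 4
3. 33
4. u = 6, v = 1, z = 33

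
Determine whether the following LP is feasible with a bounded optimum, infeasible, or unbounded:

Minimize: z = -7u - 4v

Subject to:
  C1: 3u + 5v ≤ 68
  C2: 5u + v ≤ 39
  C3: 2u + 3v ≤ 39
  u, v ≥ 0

Feasible with a bounded optimal solution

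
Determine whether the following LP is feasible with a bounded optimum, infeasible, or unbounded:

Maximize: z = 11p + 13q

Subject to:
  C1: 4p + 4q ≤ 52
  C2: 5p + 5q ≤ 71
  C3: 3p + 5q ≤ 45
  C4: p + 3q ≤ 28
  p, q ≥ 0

Feasible with a bounded optimal solution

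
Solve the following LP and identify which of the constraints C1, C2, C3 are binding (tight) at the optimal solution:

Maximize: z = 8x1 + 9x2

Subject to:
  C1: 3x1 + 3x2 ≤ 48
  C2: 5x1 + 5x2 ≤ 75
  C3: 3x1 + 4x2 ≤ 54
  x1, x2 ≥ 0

At x1 = 6, x2 = 9, compute slack b - a·x for each constraint:
  C1: 48 − 45 = 3  (slack)
  C2: 75 − 75 = 0  (binding)
  C3: 54 − 54 = 0  (binding)

Optimal: x1 = 6, x2 = 9
Binding: C2, C3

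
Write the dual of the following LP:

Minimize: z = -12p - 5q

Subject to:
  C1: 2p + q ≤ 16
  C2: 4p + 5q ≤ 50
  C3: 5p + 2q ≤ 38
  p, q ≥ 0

Primal min cᵀx s.t. Ax ≤ b, x ≥ 0  →  Dual max −bᵀy s.t. Aᵀy ≥ −c, y ≥ 0.

Maximize: z = -16y1 - 50y2 - 38y3

Subject to:
  2y1 + 4y2 + 5y3 ≥ 12
  y1 + 5y2 + 2y3 ≥ 5
  y1, y2, y3 ≥ 0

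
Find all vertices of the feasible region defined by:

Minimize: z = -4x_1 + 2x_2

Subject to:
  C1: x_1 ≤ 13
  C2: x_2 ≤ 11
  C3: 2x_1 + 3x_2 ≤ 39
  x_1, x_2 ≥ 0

(0, 0), (13, 0), (13, 4.333), (3, 11), (0, 11)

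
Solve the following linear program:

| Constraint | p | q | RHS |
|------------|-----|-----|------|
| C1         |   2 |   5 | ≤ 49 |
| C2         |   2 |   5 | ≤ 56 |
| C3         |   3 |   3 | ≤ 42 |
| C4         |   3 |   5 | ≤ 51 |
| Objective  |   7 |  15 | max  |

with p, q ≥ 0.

Evaluate the objective at each vertex of the feasible region:
  z(0, 0) = 0
  z(14, 0) = 98
  z(9.5, 4.5) = 134
  z(2, 9) = 149  ←
  z(0, 9.8) = 147
The maximum is at p = 2, q = 9.

p = 2, q = 9, z = 149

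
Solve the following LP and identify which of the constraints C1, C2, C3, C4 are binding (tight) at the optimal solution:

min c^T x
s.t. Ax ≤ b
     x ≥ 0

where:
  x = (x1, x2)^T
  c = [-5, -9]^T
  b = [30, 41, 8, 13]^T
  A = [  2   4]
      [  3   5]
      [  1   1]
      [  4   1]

At x1 = 1, x2 = 7, compute slack b - a·x for each constraint:
  C1: 30 − 30 = 0  (binding)
  C2: 41 − 38 = 3  (slack)
  C3: 8 − 8 = 0  (binding)
  C4: 13 − 11 = 2  (slack)

Optimal: x1 = 1, x2 = 7
Binding: C1, C3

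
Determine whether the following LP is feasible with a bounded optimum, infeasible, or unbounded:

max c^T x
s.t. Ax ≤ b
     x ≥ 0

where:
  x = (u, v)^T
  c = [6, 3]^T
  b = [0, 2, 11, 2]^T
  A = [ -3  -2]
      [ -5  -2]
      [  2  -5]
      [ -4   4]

Unbounded (objective can increase without bound)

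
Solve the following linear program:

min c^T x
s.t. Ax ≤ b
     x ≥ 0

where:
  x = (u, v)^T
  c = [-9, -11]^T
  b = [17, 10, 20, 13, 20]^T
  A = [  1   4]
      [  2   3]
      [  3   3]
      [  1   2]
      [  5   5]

Evaluate the objective at each vertex of the feasible region:
  z(0, 0) = 0
  z(4, 0) = -36
  z(2, 2) = -40  ←
  z(0, 3.333) = -36.67
The minimum is at u = 2, v = 2.

u = 2, v = 2, z = -40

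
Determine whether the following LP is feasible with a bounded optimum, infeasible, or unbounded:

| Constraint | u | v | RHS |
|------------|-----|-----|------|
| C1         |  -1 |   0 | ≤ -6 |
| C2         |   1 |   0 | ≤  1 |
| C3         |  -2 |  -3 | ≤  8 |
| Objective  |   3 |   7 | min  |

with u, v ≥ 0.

Infeasible (no feasible solution exists)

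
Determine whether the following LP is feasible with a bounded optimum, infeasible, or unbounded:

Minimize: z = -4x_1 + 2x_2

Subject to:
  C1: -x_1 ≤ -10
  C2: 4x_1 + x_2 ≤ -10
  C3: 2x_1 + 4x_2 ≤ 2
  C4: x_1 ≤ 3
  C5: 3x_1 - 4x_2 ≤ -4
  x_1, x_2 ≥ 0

Infeasible (no feasible solution exists)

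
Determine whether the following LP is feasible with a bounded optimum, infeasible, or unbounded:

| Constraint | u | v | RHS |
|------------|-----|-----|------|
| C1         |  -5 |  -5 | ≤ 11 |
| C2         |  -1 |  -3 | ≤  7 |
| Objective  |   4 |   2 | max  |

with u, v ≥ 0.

Unbounded (objective can increase without bound)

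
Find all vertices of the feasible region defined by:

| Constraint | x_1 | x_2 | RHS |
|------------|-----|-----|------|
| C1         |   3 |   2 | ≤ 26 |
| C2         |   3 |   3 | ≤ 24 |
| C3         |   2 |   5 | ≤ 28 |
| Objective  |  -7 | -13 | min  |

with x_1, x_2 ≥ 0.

(0, 0), (8, 0), (4, 4), (0, 5.6)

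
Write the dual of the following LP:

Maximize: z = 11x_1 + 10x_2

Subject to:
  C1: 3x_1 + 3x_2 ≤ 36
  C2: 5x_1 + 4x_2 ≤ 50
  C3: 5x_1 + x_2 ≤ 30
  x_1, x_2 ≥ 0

Primal max cᵀx s.t. Ax ≤ b, x ≥ 0  →  Dual min bᵀy s.t. Aᵀy ≥ c, y ≥ 0.

Minimize: z = 36y1 + 50y2 + 30y3

Subject to:
  3y1 + 5y2 + 5y3 ≥ 11
  3y1 + 4y2 + y3 ≥ 10
  y1, y2, y3 ≥ 0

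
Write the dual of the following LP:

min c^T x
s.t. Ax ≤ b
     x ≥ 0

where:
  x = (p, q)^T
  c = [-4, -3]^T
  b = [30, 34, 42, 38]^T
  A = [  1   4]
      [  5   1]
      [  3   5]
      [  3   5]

Primal min cᵀx s.t. Ax ≤ b, x ≥ 0  →  Dual max −bᵀy s.t. Aᵀy ≥ −c, y ≥ 0.

Maximize: z = -30y1 - 34y2 - 42y3 - 38y4

Subject to:
  y1 + 5y2 + 3y3 + 3y4 ≥ 4
  4y1 + y2 + 5y3 + 5y4 ≥ 3
  y1, y2, y3, y4 ≥ 0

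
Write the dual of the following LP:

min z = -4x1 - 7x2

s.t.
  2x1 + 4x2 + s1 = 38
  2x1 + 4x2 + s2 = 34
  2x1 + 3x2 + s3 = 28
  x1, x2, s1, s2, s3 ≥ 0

Primal min cᵀx s.t. Ax ≤ b, x ≥ 0  →  Dual max −bᵀy s.t. Aᵀy ≥ −c, y ≥ 0.

Maximize: z = -38y1 - 34y2 - 28y3

Subject to:
  2y1 + 2y2 + 2y3 ≥ 4
  4y1 + 4y2 + 3y3 ≥ 7
  y1, y2, y3 ≥ 0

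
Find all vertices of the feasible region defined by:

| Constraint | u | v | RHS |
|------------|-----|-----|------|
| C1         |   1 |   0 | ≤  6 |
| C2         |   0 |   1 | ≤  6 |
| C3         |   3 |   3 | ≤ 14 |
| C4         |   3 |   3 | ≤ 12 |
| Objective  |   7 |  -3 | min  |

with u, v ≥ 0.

(0, 0), (4, 0), (0, 4)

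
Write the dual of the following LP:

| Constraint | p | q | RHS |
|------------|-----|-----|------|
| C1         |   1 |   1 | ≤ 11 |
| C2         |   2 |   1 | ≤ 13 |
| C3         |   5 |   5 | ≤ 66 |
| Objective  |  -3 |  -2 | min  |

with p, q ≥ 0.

Primal min cᵀx s.t. Ax ≤ b, x ≥ 0  →  Dual max −bᵀy s.t. Aᵀy ≥ −c, y ≥ 0.

Maximize: z = -11y1 - 13y2 - 66y3

Subject to:
  y1 + 2y2 + 5y3 ≥ 3
  y1 + y2 + 5y3 ≥ 2
  y1, y2, y3 ≥ 0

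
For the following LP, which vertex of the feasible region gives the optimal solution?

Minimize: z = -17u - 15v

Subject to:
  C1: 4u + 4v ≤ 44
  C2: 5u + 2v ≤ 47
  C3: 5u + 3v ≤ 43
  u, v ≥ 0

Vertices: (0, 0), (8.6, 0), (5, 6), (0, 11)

Evaluate the objective at each vertex of the feasible region:
  z(0, 0) = 0
  z(8.6, 0) = -146.2
  z(5, 6) = -175  ←
  z(0, 11) = -165
The minimum is at u = 5, v = 6.

(5, 6)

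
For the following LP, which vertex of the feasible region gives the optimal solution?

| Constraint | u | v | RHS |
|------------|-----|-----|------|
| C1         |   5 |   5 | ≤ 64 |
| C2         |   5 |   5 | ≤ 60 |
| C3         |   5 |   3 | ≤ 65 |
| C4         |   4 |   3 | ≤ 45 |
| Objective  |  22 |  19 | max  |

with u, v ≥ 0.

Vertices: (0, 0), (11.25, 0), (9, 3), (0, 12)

Evaluate the objective at each vertex of the feasible region:
  z(0, 0) = 0
  z(11.25, 0) = 247.5
  z(9, 3) = 255  ←
  z(0, 12) = 228
The maximum is at u = 9, v = 3.

(9, 3)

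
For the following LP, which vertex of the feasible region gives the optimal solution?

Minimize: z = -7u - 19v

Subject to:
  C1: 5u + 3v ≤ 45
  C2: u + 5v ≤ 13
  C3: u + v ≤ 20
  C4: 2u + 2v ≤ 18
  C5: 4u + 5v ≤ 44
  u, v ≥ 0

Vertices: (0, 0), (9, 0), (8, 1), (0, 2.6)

Evaluate the objective at each vertex of the feasible region:
  z(0, 0) = 0
  z(9, 0) = -63
  z(8, 1) = -75  ←
  z(0, 2.6) = -49.4
The minimum is at u = 8, v = 1.

(8, 1)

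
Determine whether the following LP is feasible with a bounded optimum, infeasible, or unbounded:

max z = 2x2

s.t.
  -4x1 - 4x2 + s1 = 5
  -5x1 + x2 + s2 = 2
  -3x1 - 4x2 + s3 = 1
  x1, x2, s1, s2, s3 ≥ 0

Unbounded (objective can increase without bound)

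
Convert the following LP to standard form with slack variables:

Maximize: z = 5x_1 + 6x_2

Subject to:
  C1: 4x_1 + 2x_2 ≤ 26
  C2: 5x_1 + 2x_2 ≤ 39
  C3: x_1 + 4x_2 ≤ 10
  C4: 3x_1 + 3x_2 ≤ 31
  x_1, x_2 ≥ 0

max z = 5x_1 + 6x_2

s.t.
  4x_1 + 2x_2 + s1 = 26
  5x_1 + 2x_2 + s2 = 39
  x_1 + 4x_2 + s3 = 10
  3x_1 + 3x_2 + s4 = 31
  x_1, x_2, s1, s2, s3, s4 ≥ 0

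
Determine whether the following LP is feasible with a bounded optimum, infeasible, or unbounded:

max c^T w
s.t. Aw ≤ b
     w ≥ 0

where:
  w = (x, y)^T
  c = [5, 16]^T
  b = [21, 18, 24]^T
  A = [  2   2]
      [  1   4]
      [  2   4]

Feasible with a bounded optimal solution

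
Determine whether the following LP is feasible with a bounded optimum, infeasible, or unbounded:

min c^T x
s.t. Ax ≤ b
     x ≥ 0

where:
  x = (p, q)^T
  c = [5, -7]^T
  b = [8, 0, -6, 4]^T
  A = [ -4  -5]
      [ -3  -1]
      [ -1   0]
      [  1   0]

Infeasible (no feasible solution exists)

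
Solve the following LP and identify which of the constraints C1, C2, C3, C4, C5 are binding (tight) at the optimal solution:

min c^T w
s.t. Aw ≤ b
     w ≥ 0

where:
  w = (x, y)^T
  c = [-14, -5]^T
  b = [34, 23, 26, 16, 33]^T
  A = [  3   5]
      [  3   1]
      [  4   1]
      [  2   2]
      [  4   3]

At x = 6, y = 2, compute slack b - a·x for each constraint:
  C1: 34 − 28 = 6  (slack)
  C2: 23 − 20 = 3  (slack)
  C3: 26 − 26 = 0  (binding)
  C4: 16 − 16 = 0  (binding)
  C5: 33 − 30 = 3  (slack)

Optimal: x = 6, y = 2
Binding: C3, C4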